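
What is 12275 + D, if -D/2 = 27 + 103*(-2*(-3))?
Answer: 10985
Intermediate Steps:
D = -1290 (D = -2*(27 + 103*(-2*(-3))) = -2*(27 + 103*6) = -2*(27 + 618) = -2*645 = -1290)
12275 + D = 12275 - 1290 = 10985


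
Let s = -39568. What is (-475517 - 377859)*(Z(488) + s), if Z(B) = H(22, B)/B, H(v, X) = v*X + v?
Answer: 2058601698272/61 ≈ 3.3748e+10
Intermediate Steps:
H(v, X) = v + X*v (H(v, X) = X*v + v = v + X*v)
Z(B) = (22 + 22*B)/B (Z(B) = (22*(1 + B))/B = (22 + 22*B)/B)
(-475517 - 377859)*(Z(488) + s) = (-475517 - 377859)*((22 + 22/488) - 39568) = -853376*((22 + 22*(1/488)) - 39568) = -853376*((22 + 11/244) - 39568) = -853376*(5379/244 - 39568) = -853376*(-9649213/244) = 2058601698272/61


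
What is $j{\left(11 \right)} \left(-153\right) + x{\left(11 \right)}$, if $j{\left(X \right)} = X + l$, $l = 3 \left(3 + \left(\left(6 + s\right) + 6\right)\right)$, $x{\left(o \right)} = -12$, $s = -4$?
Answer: $-6744$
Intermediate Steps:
$l = 33$ ($l = 3 \left(3 + \left(\left(6 - 4\right) + 6\right)\right) = 3 \left(3 + \left(2 + 6\right)\right) = 3 \left(3 + 8\right) = 3 \cdot 11 = 33$)
$j{\left(X \right)} = 33 + X$ ($j{\left(X \right)} = X + 33 = 33 + X$)
$j{\left(11 \right)} \left(-153\right) + x{\left(11 \right)} = \left(33 + 11\right) \left(-153\right) - 12 = 44 \left(-153\right) - 12 = -6732 - 12 = -6744$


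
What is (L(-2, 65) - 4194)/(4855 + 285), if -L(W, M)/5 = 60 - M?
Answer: -4169/5140 ≈ -0.81109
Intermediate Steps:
L(W, M) = -300 + 5*M (L(W, M) = -5*(60 - M) = -300 + 5*M)
(L(-2, 65) - 4194)/(4855 + 285) = ((-300 + 5*65) - 4194)/(4855 + 285) = ((-300 + 325) - 4194)/5140 = (25 - 4194)*(1/5140) = -4169*1/5140 = -4169/5140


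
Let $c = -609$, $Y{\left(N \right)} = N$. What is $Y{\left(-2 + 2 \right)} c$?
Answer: $0$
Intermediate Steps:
$Y{\left(-2 + 2 \right)} c = \left(-2 + 2\right) \left(-609\right) = 0 \left(-609\right) = 0$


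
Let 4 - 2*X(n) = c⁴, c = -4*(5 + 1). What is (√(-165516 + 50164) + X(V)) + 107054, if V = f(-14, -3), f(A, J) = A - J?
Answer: -58832 + 2*I*√28838 ≈ -58832.0 + 339.64*I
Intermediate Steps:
V = -11 (V = -14 - 1*(-3) = -14 + 3 = -11)
c = -24 (c = -4*6 = -24)
X(n) = -165886 (X(n) = 2 - ½*(-24)⁴ = 2 - ½*331776 = 2 - 165888 = -165886)
(√(-165516 + 50164) + X(V)) + 107054 = (√(-165516 + 50164) - 165886) + 107054 = (√(-115352) - 165886) + 107054 = (2*I*√28838 - 165886) + 107054 = (-165886 + 2*I*√28838) + 107054 = -58832 + 2*I*√28838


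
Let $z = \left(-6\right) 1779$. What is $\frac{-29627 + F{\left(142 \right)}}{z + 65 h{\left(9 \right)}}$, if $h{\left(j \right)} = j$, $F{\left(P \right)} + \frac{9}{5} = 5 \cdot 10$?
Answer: $\frac{49298}{16815} \approx 2.9318$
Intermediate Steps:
$F{\left(P \right)} = \frac{241}{5}$ ($F{\left(P \right)} = - \frac{9}{5} + 5 \cdot 10 = - \frac{9}{5} + 50 = \frac{241}{5}$)
$z = -10674$
$\frac{-29627 + F{\left(142 \right)}}{z + 65 h{\left(9 \right)}} = \frac{-29627 + \frac{241}{5}}{-10674 + 65 \cdot 9} = - \frac{147894}{5 \left(-10674 + 585\right)} = - \frac{147894}{5 \left(-10089\right)} = \left(- \frac{147894}{5}\right) \left(- \frac{1}{10089}\right) = \frac{49298}{16815}$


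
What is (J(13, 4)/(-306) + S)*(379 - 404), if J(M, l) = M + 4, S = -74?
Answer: 33325/18 ≈ 1851.4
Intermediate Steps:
J(M, l) = 4 + M
(J(13, 4)/(-306) + S)*(379 - 404) = ((4 + 13)/(-306) - 74)*(379 - 404) = (17*(-1/306) - 74)*(-25) = (-1/18 - 74)*(-25) = -1333/18*(-25) = 33325/18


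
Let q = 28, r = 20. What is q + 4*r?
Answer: 108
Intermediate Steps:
q + 4*r = 28 + 4*20 = 28 + 80 = 108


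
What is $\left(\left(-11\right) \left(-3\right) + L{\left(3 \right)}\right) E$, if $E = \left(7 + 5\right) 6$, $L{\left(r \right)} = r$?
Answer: $2592$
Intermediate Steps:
$E = 72$ ($E = 12 \cdot 6 = 72$)
$\left(\left(-11\right) \left(-3\right) + L{\left(3 \right)}\right) E = \left(\left(-11\right) \left(-3\right) + 3\right) 72 = \left(33 + 3\right) 72 = 36 \cdot 72 = 2592$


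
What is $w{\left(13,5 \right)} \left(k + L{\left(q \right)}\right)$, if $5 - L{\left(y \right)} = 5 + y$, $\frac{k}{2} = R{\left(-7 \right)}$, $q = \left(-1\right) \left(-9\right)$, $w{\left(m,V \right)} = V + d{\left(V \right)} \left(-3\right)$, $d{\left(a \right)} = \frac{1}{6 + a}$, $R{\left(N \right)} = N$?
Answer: $- \frac{1196}{11} \approx -108.73$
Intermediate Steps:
$w{\left(m,V \right)} = V - \frac{3}{6 + V}$ ($w{\left(m,V \right)} = V + \frac{1}{6 + V} \left(-3\right) = V - \frac{3}{6 + V}$)
$q = 9$
$k = -14$ ($k = 2 \left(-7\right) = -14$)
$L{\left(y \right)} = - y$ ($L{\left(y \right)} = 5 - \left(5 + y\right) = - y$)
$w{\left(13,5 \right)} \left(k + L{\left(q \right)}\right) = \frac{-3 + 5 \left(6 + 5\right)}{6 + 5} \left(-14 - 9\right) = \frac{-3 + 5 \cdot 11}{11} \left(-14 - 9\right) = \frac{-3 + 55}{11} \left(-23\right) = \frac{1}{11} \cdot 52 \left(-23\right) = \frac{52}{11} \left(-23\right) = - \frac{1196}{11}$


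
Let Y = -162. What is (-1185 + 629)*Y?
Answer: 90072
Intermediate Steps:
(-1185 + 629)*Y = (-1185 + 629)*(-162) = -556*(-162) = 90072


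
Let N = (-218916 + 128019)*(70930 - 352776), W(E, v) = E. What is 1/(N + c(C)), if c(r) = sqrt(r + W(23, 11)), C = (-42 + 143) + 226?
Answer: 12809477931/328165449729552081347 - 5*sqrt(14)/656330899459104162694 ≈ 3.9034e-11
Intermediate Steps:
C = 327 (C = 101 + 226 = 327)
c(r) = sqrt(23 + r) (c(r) = sqrt(r + 23) = sqrt(23 + r))
N = 25618955862 (N = -90897*(-281846) = 25618955862)
1/(N + c(C)) = 1/(25618955862 + sqrt(23 + 327)) = 1/(25618955862 + sqrt(350)) = 1/(25618955862 + 5*sqrt(14))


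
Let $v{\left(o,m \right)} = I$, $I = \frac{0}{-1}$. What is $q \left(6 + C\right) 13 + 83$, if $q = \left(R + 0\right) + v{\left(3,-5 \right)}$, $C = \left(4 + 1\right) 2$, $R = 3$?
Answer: $707$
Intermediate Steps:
$C = 10$ ($C = 5 \cdot 2 = 10$)
$I = 0$ ($I = 0 \left(-1\right) = 0$)
$v{\left(o,m \right)} = 0$
$q = 3$ ($q = \left(3 + 0\right) + 0 = 3 + 0 = 3$)
$q \left(6 + C\right) 13 + 83 = 3 \left(6 + 10\right) 13 + 83 = 3 \cdot 16 \cdot 13 + 83 = 48 \cdot 13 + 83 = 624 + 83 = 707$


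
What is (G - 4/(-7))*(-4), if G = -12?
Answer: 320/7 ≈ 45.714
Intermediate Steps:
(G - 4/(-7))*(-4) = (-12 - 4/(-7))*(-4) = (-12 - 4*(-1/7))*(-4) = (-12 + 4/7)*(-4) = -80/7*(-4) = 320/7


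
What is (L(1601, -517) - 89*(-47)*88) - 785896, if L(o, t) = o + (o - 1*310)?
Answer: -414900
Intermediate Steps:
L(o, t) = -310 + 2*o (L(o, t) = o + (o - 310) = o + (-310 + o) = -310 + 2*o)
(L(1601, -517) - 89*(-47)*88) - 785896 = ((-310 + 2*1601) - 89*(-47)*88) - 785896 = ((-310 + 3202) + 4183*88) - 785896 = (2892 + 368104) - 785896 = 370996 - 785896 = -414900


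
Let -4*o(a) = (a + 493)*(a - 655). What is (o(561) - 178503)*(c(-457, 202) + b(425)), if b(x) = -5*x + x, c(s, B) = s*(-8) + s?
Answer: -230447266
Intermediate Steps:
o(a) = -(-655 + a)*(493 + a)/4 (o(a) = -(a + 493)*(a - 655)/4 = -(493 + a)*(-655 + a)/4 = -(-655 + a)*(493 + a)/4)
c(s, B) = -7*s (c(s, B) = -8*s + s = -7*s)
b(x) = -4*x
(o(561) - 178503)*(c(-457, 202) + b(425)) = ((322915/4 - 1/4*561**2 + (81/2)*561) - 178503)*(-7*(-457) - 4*425) = ((322915/4 - 1/4*314721 + 45441/2) - 178503)*(3199 - 1700) = ((322915/4 - 314721/4 + 45441/2) - 178503)*1499 = (24769 - 178503)*1499 = -153734*1499 = -230447266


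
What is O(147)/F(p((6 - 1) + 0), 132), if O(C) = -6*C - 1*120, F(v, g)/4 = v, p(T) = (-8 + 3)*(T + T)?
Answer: 501/100 ≈ 5.0100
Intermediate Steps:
p(T) = -10*T
F(v, g) = 4*v
O(C) = -120 - 6*C (O(C) = -6*C - 120 = -120 - 6*C)
O(147)/F(p((6 - 1) + 0), 132) = (-120 - 6*147)/((4*(-10*((6 - 1) + 0)))) = (-120 - 882)/((4*(-10*(5 + 0)))) = -1002/(4*(-10*5)) = -1002/(4*(-50)) = -1002/(-200) = -1002*(-1/200) = 501/100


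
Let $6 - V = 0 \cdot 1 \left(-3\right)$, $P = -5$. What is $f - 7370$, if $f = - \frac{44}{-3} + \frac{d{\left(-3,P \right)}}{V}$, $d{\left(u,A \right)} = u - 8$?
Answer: $- \frac{44143}{6} \approx -7357.2$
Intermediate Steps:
$d{\left(u,A \right)} = -8 + u$
$V = 6$ ($V = 6 - 0 \cdot 1 \left(-3\right) = 6 - 0 \left(-3\right) = 6 - 0 = 6 + 0 = 6$)
$f = \frac{77}{6}$ ($f = - \frac{44}{-3} + \frac{-8 - 3}{6} = \left(-44\right) \left(- \frac{1}{3}\right) - \frac{11}{6} = \frac{44}{3} - \frac{11}{6} = \frac{77}{6} \approx 12.833$)
$f - 7370 = \frac{77}{6} - 7370 = - \frac{44143}{6}$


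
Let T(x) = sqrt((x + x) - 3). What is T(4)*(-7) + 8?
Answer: 8 - 7*sqrt(5) ≈ -7.6525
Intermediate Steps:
T(x) = sqrt(-3 + 2*x) (T(x) = sqrt(2*x - 3) = sqrt(-3 + 2*x))
T(4)*(-7) + 8 = sqrt(-3 + 2*4)*(-7) + 8 = sqrt(-3 + 8)*(-7) + 8 = sqrt(5)*(-7) + 8 = -7*sqrt(5) + 8 = 8 - 7*sqrt(5)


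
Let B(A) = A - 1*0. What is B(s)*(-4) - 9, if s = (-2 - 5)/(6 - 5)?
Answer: 19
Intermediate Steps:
s = -7 (s = -7/1 = -7*1 = -7)
B(A) = A (B(A) = A + 0 = A)
B(s)*(-4) - 9 = -7*(-4) - 9 = 28 - 9 = 19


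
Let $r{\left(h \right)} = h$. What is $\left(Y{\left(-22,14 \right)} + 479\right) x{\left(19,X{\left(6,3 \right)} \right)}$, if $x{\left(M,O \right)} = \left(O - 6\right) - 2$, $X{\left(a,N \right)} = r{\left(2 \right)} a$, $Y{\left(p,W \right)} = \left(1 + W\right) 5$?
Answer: $2216$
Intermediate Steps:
$Y{\left(p,W \right)} = 5 + 5 W$
$X{\left(a,N \right)} = 2 a$
$x{\left(M,O \right)} = -8 + O$ ($x{\left(M,O \right)} = \left(-6 + O\right) - 2 = -8 + O$)
$\left(Y{\left(-22,14 \right)} + 479\right) x{\left(19,X{\left(6,3 \right)} \right)} = \left(\left(5 + 5 \cdot 14\right) + 479\right) \left(-8 + 2 \cdot 6\right) = \left(\left(5 + 70\right) + 479\right) \left(-8 + 12\right) = \left(75 + 479\right) 4 = 554 \cdot 4 = 2216$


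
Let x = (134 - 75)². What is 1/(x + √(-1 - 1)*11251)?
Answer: 3481/265287363 - 11251*I*√2/265287363 ≈ 1.3122e-5 - 5.9978e-5*I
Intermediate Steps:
x = 3481 (x = 59² = 3481)
1/(x + √(-1 - 1)*11251) = 1/(3481 + √(-1 - 1)*11251) = 1/(3481 + √(-2)*11251) = 1/(3481 + (I*√2)*11251) = 1/(3481 + 11251*I*√2)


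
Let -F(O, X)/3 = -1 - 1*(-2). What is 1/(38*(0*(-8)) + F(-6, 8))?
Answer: -⅓ ≈ -0.33333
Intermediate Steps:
F(O, X) = -3 (F(O, X) = -3*(-1 - 1*(-2)) = -3*(-1 + 2) = -3*1 = -3)
1/(38*(0*(-8)) + F(-6, 8)) = 1/(38*(0*(-8)) - 3) = 1/(38*0 - 3) = 1/(0 - 3) = 1/(-3) = -⅓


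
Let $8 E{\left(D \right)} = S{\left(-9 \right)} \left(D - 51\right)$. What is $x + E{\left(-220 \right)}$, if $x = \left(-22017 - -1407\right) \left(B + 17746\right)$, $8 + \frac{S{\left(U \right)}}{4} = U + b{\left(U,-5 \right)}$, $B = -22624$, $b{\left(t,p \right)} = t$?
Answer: $100539103$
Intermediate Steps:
$S{\left(U \right)} = -32 + 8 U$ ($S{\left(U \right)} = -32 + 4 \left(U + U\right) = -32 + 4 \cdot 2 U = -32 + 8 U$)
$x = 100535580$ ($x = \left(-22017 - -1407\right) \left(-22624 + 17746\right) = \left(-22017 + \left(-7608 + 9015\right)\right) \left(-4878\right) = \left(-22017 + 1407\right) \left(-4878\right) = \left(-20610\right) \left(-4878\right) = 100535580$)
$E{\left(D \right)} = 663 - 13 D$ ($E{\left(D \right)} = \frac{\left(-32 + 8 \left(-9\right)\right) \left(D - 51\right)}{8} = \frac{\left(-32 - 72\right) \left(-51 + D\right)}{8} = \frac{\left(-104\right) \left(-51 + D\right)}{8} = \frac{5304 - 104 D}{8} = 663 - 13 D$)
$x + E{\left(-220 \right)} = 100535580 + \left(663 - -2860\right) = 100535580 + \left(663 + 2860\right) = 100535580 + 3523 = 100539103$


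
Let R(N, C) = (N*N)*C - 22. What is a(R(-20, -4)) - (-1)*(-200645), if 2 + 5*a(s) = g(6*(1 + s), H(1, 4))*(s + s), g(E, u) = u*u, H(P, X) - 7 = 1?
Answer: -1210843/5 ≈ -2.4217e+5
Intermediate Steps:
H(P, X) = 8 (H(P, X) = 7 + 1 = 8)
R(N, C) = -22 + C*N² (R(N, C) = N²*C - 22 = C*N² - 22 = -22 + C*N²)
g(E, u) = u²
a(s) = -⅖ + 128*s/5 (a(s) = -⅖ + (8²*(s + s))/5 = -⅖ + (64*(2*s))/5 = -⅖ + (128*s)/5 = -⅖ + 128*s/5)
a(R(-20, -4)) - (-1)*(-200645) = (-⅖ + 128*(-22 - 4*(-20)²)/5) - (-1)*(-200645) = (-⅖ + 128*(-22 - 4*400)/5) - 1*200645 = (-⅖ + 128*(-22 - 1600)/5) - 200645 = (-⅖ + (128/5)*(-1622)) - 200645 = (-⅖ - 207616/5) - 200645 = -207618/5 - 200645 = -1210843/5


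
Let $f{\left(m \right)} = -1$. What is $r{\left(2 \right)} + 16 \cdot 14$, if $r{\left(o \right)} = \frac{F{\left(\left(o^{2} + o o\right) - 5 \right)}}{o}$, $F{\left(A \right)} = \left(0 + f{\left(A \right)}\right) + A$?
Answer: $225$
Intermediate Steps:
$F{\left(A \right)} = -1 + A$ ($F{\left(A \right)} = \left(0 - 1\right) + A = -1 + A$)
$r{\left(o \right)} = \frac{-6 + 2 o^{2}}{o}$ ($r{\left(o \right)} = \frac{-1 - \left(5 - o^{2} - o o\right)}{o} = \frac{-1 + \left(\left(o^{2} + o^{2}\right) - 5\right)}{o} = \frac{-1 + \left(2 o^{2} - 5\right)}{o} = \frac{-1 + \left(-5 + 2 o^{2}\right)}{o} = \frac{-6 + 2 o^{2}}{o}$)
$r{\left(2 \right)} + 16 \cdot 14 = \left(- \frac{6}{2} + 2 \cdot 2\right) + 16 \cdot 14 = \left(\left(-6\right) \frac{1}{2} + 4\right) + 224 = \left(-3 + 4\right) + 224 = 1 + 224 = 225$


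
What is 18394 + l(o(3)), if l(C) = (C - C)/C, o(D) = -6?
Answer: 18394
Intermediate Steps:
l(C) = 0 (l(C) = 0/C = 0)
18394 + l(o(3)) = 18394 + 0 = 18394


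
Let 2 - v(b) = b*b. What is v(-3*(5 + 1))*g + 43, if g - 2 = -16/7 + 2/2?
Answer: -187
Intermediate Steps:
v(b) = 2 - b**2 (v(b) = 2 - b*b = 2 - b**2)
g = 5/7 (g = 2 + (-16/7 + 2/2) = 2 + (-16*1/7 + 2*(1/2)) = 2 + (-16/7 + 1) = 2 - 9/7 = 5/7 ≈ 0.71429)
v(-3*(5 + 1))*g + 43 = (2 - (-3*(5 + 1))**2)*(5/7) + 43 = (2 - (-3*6)**2)*(5/7) + 43 = (2 - 1*(-18)**2)*(5/7) + 43 = (2 - 1*324)*(5/7) + 43 = (2 - 324)*(5/7) + 43 = -322*5/7 + 43 = -230 + 43 = -187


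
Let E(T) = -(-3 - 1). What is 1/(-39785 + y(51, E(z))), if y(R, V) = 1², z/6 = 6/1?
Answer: -1/39784 ≈ -2.5136e-5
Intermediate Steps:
z = 36 (z = 6*(6/1) = 6*(6*1) = 6*6 = 36)
E(T) = 4 (E(T) = -1*(-4) = 4)
y(R, V) = 1
1/(-39785 + y(51, E(z))) = 1/(-39785 + 1) = 1/(-39784) = -1/39784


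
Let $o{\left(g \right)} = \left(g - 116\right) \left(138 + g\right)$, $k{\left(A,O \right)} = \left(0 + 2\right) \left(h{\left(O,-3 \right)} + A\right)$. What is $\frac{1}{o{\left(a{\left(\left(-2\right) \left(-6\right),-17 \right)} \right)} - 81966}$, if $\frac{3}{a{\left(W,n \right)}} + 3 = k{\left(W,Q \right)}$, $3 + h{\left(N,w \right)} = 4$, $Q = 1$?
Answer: $- \frac{529}{51826719} \approx -1.0207 \cdot 10^{-5}$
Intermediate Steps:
$h{\left(N,w \right)} = 1$ ($h{\left(N,w \right)} = -3 + 4 = 1$)
$k{\left(A,O \right)} = 2 + 2 A$ ($k{\left(A,O \right)} = \left(0 + 2\right) \left(1 + A\right) = 2 \left(1 + A\right) = 2 + 2 A$)
$a{\left(W,n \right)} = \frac{3}{-1 + 2 W}$ ($a{\left(W,n \right)} = \frac{3}{-3 + \left(2 + 2 W\right)} = \frac{3}{-1 + 2 W}$)
$o{\left(g \right)} = \left(-116 + g\right) \left(138 + g\right)$
$\frac{1}{o{\left(a{\left(\left(-2\right) \left(-6\right),-17 \right)} \right)} - 81966} = \frac{1}{\left(-16008 + \left(\frac{3}{-1 + 2 \left(\left(-2\right) \left(-6\right)\right)}\right)^{2} + 22 \frac{3}{-1 + 2 \left(\left(-2\right) \left(-6\right)\right)}\right) - 81966} = \frac{1}{\left(-16008 + \left(\frac{3}{-1 + 2 \cdot 12}\right)^{2} + 22 \frac{3}{-1 + 2 \cdot 12}\right) - 81966} = \frac{1}{\left(-16008 + \left(\frac{3}{-1 + 24}\right)^{2} + 22 \frac{3}{-1 + 24}\right) - 81966} = \frac{1}{\left(-16008 + \left(\frac{3}{23}\right)^{2} + 22 \cdot \frac{3}{23}\right) - 81966} = \frac{1}{\left(-16008 + \frac{9}{529} + \frac{66}{23}\right) - 81966} = \frac{1}{- \frac{8466705}{529} - 81966} = \frac{1}{- \frac{51826719}{529}} = - \frac{529}{51826719}$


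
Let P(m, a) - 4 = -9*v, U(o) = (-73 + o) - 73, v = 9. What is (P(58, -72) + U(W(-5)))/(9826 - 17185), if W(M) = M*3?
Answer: 238/7359 ≈ 0.032341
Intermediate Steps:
W(M) = 3*M
U(o) = -146 + o
P(m, a) = -77 (P(m, a) = 4 - 9*9 = 4 - 81 = -77)
(P(58, -72) + U(W(-5)))/(9826 - 17185) = (-77 + (-146 + 3*(-5)))/(9826 - 17185) = (-77 + (-146 - 15))/(-7359) = (-77 - 161)*(-1/7359) = -238*(-1/7359) = 238/7359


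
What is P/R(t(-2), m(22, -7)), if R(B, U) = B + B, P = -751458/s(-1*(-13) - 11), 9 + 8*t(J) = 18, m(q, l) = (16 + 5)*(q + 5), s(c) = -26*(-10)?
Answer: -250486/195 ≈ -1284.5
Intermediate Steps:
s(c) = 260
m(q, l) = 105 + 21*q (m(q, l) = 21*(5 + q) = 105 + 21*q)
t(J) = 9/8 (t(J) = -9/8 + (1/8)*18 = -9/8 + 9/4 = 9/8)
P = -375729/130 (P = -751458/260 = -751458*1/260 = -375729/130 ≈ -2890.2)
R(B, U) = 2*B
P/R(t(-2), m(22, -7)) = -375729/(130*(2*(9/8))) = -375729/(130*9/4) = -375729/130*4/9 = -250486/195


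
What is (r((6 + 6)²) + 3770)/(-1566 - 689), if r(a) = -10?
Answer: -752/451 ≈ -1.6674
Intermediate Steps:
(r((6 + 6)²) + 3770)/(-1566 - 689) = (-10 + 3770)/(-1566 - 689) = 3760/(-2255) = 3760*(-1/2255) = -752/451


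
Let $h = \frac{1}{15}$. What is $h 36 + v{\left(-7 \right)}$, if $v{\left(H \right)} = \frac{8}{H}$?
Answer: $\frac{44}{35} \approx 1.2571$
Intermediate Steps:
$h = \frac{1}{15} \approx 0.066667$
$h 36 + v{\left(-7 \right)} = \frac{1}{15} \cdot 36 + \frac{8}{-7} = \frac{12}{5} + 8 \left(- \frac{1}{7}\right) = \frac{12}{5} - \frac{8}{7} = \frac{44}{35}$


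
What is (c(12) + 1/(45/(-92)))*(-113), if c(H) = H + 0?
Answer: -50624/45 ≈ -1125.0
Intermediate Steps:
c(H) = H
(c(12) + 1/(45/(-92)))*(-113) = (12 + 1/(45/(-92)))*(-113) = (12 + 1/(45*(-1/92)))*(-113) = (12 + 1/(-45/92))*(-113) = (12 - 92/45)*(-113) = (448/45)*(-113) = -50624/45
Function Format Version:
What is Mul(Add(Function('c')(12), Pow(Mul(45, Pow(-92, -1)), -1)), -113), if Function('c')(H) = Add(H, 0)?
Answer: Rational(-50624, 45) ≈ -1125.0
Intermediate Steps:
Function('c')(H) = H
Mul(Add(Function('c')(12), Pow(Mul(45, Pow(-92, -1)), -1)), -113) = Mul(Add(12, Pow(Mul(45, Pow(-92, -1)), -1)), -113) = Mul(Add(12, Pow(Mul(45, Rational(-1, 92)), -1)), -113) = Mul(Add(12, Pow(Rational(-45, 92), -1)), -113) = Mul(Add(12, Rational(-92, 45)), -113) = Mul(Rational(448, 45), -113) = Rational(-50624, 45)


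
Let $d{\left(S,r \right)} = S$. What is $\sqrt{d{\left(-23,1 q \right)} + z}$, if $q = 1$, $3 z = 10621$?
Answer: $\frac{2 \sqrt{7914}}{3} \approx 59.307$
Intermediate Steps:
$z = \frac{10621}{3}$ ($z = \frac{1}{3} \cdot 10621 = \frac{10621}{3} \approx 3540.3$)
$\sqrt{d{\left(-23,1 q \right)} + z} = \sqrt{-23 + \frac{10621}{3}} = \sqrt{\frac{10552}{3}} = \frac{2 \sqrt{7914}}{3}$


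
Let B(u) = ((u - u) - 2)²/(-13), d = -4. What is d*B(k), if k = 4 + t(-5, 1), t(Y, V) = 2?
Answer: 16/13 ≈ 1.2308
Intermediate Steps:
k = 6 (k = 4 + 2 = 6)
B(u) = -4/13 (B(u) = (0 - 2)²*(-1/13) = (-2)²*(-1/13) = 4*(-1/13) = -4/13)
d*B(k) = -4*(-4/13) = 16/13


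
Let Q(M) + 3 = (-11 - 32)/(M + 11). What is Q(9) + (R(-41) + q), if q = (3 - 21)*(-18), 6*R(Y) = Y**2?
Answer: 35941/60 ≈ 599.02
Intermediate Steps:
R(Y) = Y**2/6
q = 324 (q = -18*(-18) = 324)
Q(M) = -3 - 43/(11 + M) (Q(M) = -3 + (-11 - 32)/(M + 11) = -3 - 43/(11 + M))
Q(9) + (R(-41) + q) = (-76 - 3*9)/(11 + 9) + ((1/6)*(-41)**2 + 324) = (-76 - 27)/20 + ((1/6)*1681 + 324) = (1/20)*(-103) + (1681/6 + 324) = -103/20 + 3625/6 = 35941/60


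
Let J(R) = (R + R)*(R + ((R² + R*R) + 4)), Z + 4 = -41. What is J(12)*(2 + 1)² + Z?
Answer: 65619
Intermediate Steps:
Z = -45 (Z = -4 - 41 = -45)
J(R) = 2*R*(4 + R + 2*R²) (J(R) = (2*R)*(R + ((R² + R²) + 4)) = (2*R)*(R + (2*R² + 4)) = (2*R)*(R + (4 + 2*R²)) = (2*R)*(4 + R + 2*R²) = 2*R*(4 + R + 2*R²))
J(12)*(2 + 1)² + Z = (2*12*(4 + 12 + 2*12²))*(2 + 1)² - 45 = (2*12*(4 + 12 + 2*144))*3² - 45 = (2*12*(4 + 12 + 288))*9 - 45 = (2*12*304)*9 - 45 = 7296*9 - 45 = 65664 - 45 = 65619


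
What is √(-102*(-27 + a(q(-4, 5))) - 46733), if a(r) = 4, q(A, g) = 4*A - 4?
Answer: I*√44387 ≈ 210.68*I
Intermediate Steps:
q(A, g) = -4 + 4*A
√(-102*(-27 + a(q(-4, 5))) - 46733) = √(-102*(-27 + 4) - 46733) = √(-102*(-23) - 46733) = √(2346 - 46733) = √(-44387) = I*√44387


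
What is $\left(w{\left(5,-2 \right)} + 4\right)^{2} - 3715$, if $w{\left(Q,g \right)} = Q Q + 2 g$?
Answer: $-3090$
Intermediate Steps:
$w{\left(Q,g \right)} = Q^{2} + 2 g$
$\left(w{\left(5,-2 \right)} + 4\right)^{2} - 3715 = \left(\left(5^{2} + 2 \left(-2\right)\right) + 4\right)^{2} - 3715 = \left(\left(25 - 4\right) + 4\right)^{2} - 3715 = \left(21 + 4\right)^{2} - 3715 = 25^{2} - 3715 = 625 - 3715 = -3090$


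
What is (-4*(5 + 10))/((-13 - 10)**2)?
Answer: -60/529 ≈ -0.11342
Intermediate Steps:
(-4*(5 + 10))/((-13 - 10)**2) = (-4*15)/((-23)**2) = -60/529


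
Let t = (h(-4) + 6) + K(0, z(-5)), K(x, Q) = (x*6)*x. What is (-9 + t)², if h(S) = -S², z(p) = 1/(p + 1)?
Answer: 361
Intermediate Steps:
z(p) = 1/(1 + p)
K(x, Q) = 6*x² (K(x, Q) = (6*x)*x = 6*x²)
t = -10 (t = (-1*(-4)² + 6) + 6*0² = (-1*16 + 6) + 6*0 = (-16 + 6) + 0 = -10 + 0 = -10)
(-9 + t)² = (-9 - 10)² = (-19)² = 361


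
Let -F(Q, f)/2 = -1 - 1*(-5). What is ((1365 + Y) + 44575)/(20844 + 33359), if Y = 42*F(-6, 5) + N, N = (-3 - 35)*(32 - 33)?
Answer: 45642/54203 ≈ 0.84206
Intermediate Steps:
F(Q, f) = -8 (F(Q, f) = -2*(-1 - 1*(-5)) = -2*(-1 + 5) = -2*4 = -8)
N = 38 (N = -38*(-1) = 38)
Y = -298 (Y = 42*(-8) + 38 = -336 + 38 = -298)
((1365 + Y) + 44575)/(20844 + 33359) = ((1365 - 298) + 44575)/(20844 + 33359) = (1067 + 44575)/54203 = 45642*(1/54203) = 45642/54203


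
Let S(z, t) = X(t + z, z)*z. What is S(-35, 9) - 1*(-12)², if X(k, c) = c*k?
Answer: -31994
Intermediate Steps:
S(z, t) = z²*(t + z) (S(z, t) = (z*(t + z))*z = z²*(t + z))
S(-35, 9) - 1*(-12)² = (-35)²*(9 - 35) - 1*(-12)² = 1225*(-26) - 1*144 = -31850 - 144 = -31994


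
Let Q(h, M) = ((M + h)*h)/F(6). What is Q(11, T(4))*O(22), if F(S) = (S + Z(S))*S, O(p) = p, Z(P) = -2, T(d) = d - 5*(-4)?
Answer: 4235/12 ≈ 352.92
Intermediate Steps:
T(d) = 20 + d (T(d) = d + 20 = 20 + d)
F(S) = S*(-2 + S) (F(S) = (S - 2)*S = (-2 + S)*S = S*(-2 + S))
Q(h, M) = h*(M + h)/24 (Q(h, M) = ((M + h)*h)/((6*(-2 + 6))) = (h*(M + h))/((6*4)) = (h*(M + h))/24 = (h*(M + h))*(1/24) = h*(M + h)/24)
Q(11, T(4))*O(22) = ((1/24)*11*((20 + 4) + 11))*22 = ((1/24)*11*(24 + 11))*22 = ((1/24)*11*35)*22 = (385/24)*22 = 4235/12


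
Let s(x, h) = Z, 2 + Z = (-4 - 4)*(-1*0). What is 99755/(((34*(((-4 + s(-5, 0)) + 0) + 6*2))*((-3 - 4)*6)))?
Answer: -99755/8568 ≈ -11.643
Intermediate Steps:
Z = -2 (Z = -2 + (-4 - 4)*(-1*0) = -2 - 8*0 = -2 + 0 = -2)
s(x, h) = -2
99755/(((34*(((-4 + s(-5, 0)) + 0) + 6*2))*((-3 - 4)*6))) = 99755/(((34*(((-4 - 2) + 0) + 6*2))*((-3 - 4)*6))) = 99755/(((34*((-6 + 0) + 12))*(-7*6))) = 99755/(((34*(-6 + 12))*(-42))) = 99755/(((34*6)*(-42))) = 99755/((204*(-42))) = 99755/(-8568) = 99755*(-1/8568) = -99755/8568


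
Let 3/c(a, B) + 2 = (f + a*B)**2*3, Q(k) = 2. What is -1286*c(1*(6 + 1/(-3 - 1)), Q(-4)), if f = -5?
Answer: -15432/499 ≈ -30.926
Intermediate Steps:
c(a, B) = 3/(-2 + 3*(-5 + B*a)**2) (c(a, B) = 3/(-2 + (-5 + a*B)**2*3) = 3/(-2 + (-5 + B*a)**2*3) = 3/(-2 + 3*(-5 + B*a)**2))
-1286*c(1*(6 + 1/(-3 - 1)), Q(-4)) = -3858/(-2 + 3*(-5 + 2*(1*(6 + 1/(-3 - 1))))**2) = -3858/(-2 + 3*(-5 + 2*(1*(6 + 1/(-4))))**2) = -3858/(-2 + 3*(-5 + 2*(1*(6 - 1/4)))**2) = -3858/(-2 + 3*(-5 + 2*(1*(23/4)))**2) = -3858/(-2 + 3*(-5 + 2*(23/4))**2) = -3858/(-2 + 3*(-5 + 23/2)**2) = -3858/(-2 + 3*(13/2)**2) = -3858/(-2 + 3*(169/4)) = -3858/(-2 + 507/4) = -3858/499/4 = -3858*4/499 = -1286*12/499 = -15432/499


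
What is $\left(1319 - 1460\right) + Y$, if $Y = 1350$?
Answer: $1209$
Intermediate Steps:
$\left(1319 - 1460\right) + Y = \left(1319 - 1460\right) + 1350 = -141 + 1350 = 1209$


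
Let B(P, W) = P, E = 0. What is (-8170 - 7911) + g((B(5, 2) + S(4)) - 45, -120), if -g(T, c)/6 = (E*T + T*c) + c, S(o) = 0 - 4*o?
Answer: -55681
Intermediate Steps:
S(o) = -4*o
g(T, c) = -6*c - 6*T*c (g(T, c) = -6*((0*T + T*c) + c) = -6*((0 + T*c) + c) = -6*(T*c + c) = -6*(c + T*c) = -6*c - 6*T*c)
(-8170 - 7911) + g((B(5, 2) + S(4)) - 45, -120) = (-8170 - 7911) + 6*(-120)*(-1 - ((5 - 4*4) - 45)) = -16081 + 6*(-120)*(-1 - ((5 - 16) - 45)) = -16081 + 6*(-120)*(-1 - (-11 - 45)) = -16081 + 6*(-120)*(-1 - 1*(-56)) = -16081 + 6*(-120)*(-1 + 56) = -16081 + 6*(-120)*55 = -16081 - 39600 = -55681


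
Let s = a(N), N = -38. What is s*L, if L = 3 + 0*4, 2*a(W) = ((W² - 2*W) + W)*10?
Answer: 22230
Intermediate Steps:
a(W) = -5*W + 5*W² (a(W) = (((W² - 2*W) + W)*10)/2 = ((W² - W)*10)/2 = (-10*W + 10*W²)/2 = -5*W + 5*W²)
s = 7410 (s = 5*(-38)*(-1 - 38) = 5*(-38)*(-39) = 7410)
L = 3 (L = 3 + 0 = 3)
s*L = 7410*3 = 22230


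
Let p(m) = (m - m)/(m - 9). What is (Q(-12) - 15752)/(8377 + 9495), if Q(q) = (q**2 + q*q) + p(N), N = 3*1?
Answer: -1933/2234 ≈ -0.86526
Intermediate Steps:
N = 3
p(m) = 0 (p(m) = 0/(-9 + m) = 0)
Q(q) = 2*q**2 (Q(q) = (q**2 + q*q) + 0 = (q**2 + q**2) + 0 = 2*q**2 + 0 = 2*q**2)
(Q(-12) - 15752)/(8377 + 9495) = (2*(-12)**2 - 15752)/(8377 + 9495) = (2*144 - 15752)/17872 = (288 - 15752)*(1/17872) = -15464*1/17872 = -1933/2234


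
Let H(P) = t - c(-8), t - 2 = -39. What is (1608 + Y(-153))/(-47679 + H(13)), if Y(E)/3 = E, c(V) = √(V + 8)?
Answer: -1149/47716 ≈ -0.024080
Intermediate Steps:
c(V) = √(8 + V)
Y(E) = 3*E
t = -37 (t = 2 - 39 = -37)
H(P) = -37 (H(P) = -37 - √(8 - 8) = -37 - √0 = -37 - 1*0 = -37 + 0 = -37)
(1608 + Y(-153))/(-47679 + H(13)) = (1608 + 3*(-153))/(-47679 - 37) = (1608 - 459)/(-47716) = 1149*(-1/47716) = -1149/47716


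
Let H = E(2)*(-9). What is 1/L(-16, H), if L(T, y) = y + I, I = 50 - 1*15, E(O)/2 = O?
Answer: -1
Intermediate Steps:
E(O) = 2*O
I = 35 (I = 50 - 15 = 35)
H = -36 (H = (2*2)*(-9) = 4*(-9) = -36)
L(T, y) = 35 + y (L(T, y) = y + 35 = 35 + y)
1/L(-16, H) = 1/(35 - 36) = 1/(-1) = -1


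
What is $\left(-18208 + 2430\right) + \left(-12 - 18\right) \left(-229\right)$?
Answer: $-8908$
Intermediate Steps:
$\left(-18208 + 2430\right) + \left(-12 - 18\right) \left(-229\right) = -15778 + \left(-12 - 18\right) \left(-229\right) = -15778 - -6870 = -15778 + 6870 = -8908$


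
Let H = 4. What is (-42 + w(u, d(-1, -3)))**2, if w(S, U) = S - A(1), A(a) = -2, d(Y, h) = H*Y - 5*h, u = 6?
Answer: 1156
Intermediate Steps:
d(Y, h) = -5*h + 4*Y (d(Y, h) = 4*Y - 5*h = -5*h + 4*Y)
w(S, U) = 2 + S (w(S, U) = S - 1*(-2) = S + 2 = 2 + S)
(-42 + w(u, d(-1, -3)))**2 = (-42 + (2 + 6))**2 = (-42 + 8)**2 = (-34)**2 = 1156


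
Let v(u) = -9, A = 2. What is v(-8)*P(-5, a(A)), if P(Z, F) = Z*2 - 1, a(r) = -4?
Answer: 99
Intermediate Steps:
P(Z, F) = -1 + 2*Z (P(Z, F) = 2*Z - 1 = -1 + 2*Z)
v(-8)*P(-5, a(A)) = -9*(-1 + 2*(-5)) = -9*(-1 - 10) = -9*(-11) = 99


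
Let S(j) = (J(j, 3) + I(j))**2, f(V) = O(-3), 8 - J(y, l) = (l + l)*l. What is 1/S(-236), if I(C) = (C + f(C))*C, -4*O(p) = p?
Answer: 1/3081249081 ≈ 3.2454e-10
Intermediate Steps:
J(y, l) = 8 - 2*l**2 (J(y, l) = 8 - (l + l)*l = 8 - 2*l*l = 8 - 2*l**2)
O(p) = -p/4
f(V) = 3/4 (f(V) = -1/4*(-3) = 3/4)
I(C) = C*(3/4 + C) (I(C) = (C + 3/4)*C = (3/4 + C)*C = C*(3/4 + C))
S(j) = (-10 + j*(3 + 4*j)/4)**2 (S(j) = ((8 - 2*3**2) + j*(3 + 4*j)/4)**2 = ((8 - 2*9) + j*(3 + 4*j)/4)**2 = ((8 - 18) + j*(3 + 4*j)/4)**2 = (-10 + j*(3 + 4*j)/4)**2)
1/S(-236) = 1/((-40 - 236*(3 + 4*(-236)))**2/16) = 1/((-40 - 236*(3 - 944))**2/16) = 1/((-40 - 236*(-941))**2/16) = 1/((-40 + 222076)**2/16) = 1/((1/16)*222036**2) = 1/((1/16)*49299985296) = 1/3081249081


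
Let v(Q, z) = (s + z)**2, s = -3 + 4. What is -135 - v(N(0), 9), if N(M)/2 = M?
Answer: -235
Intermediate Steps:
N(M) = 2*M
s = 1
v(Q, z) = (1 + z)**2
-135 - v(N(0), 9) = -135 - (1 + 9)**2 = -135 - 1*10**2 = -135 - 1*100 = -135 - 100 = -235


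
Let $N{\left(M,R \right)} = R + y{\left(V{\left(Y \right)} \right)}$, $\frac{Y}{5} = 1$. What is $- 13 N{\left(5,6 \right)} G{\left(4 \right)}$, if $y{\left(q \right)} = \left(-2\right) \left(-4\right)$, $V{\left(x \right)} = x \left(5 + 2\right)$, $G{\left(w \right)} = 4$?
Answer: $-728$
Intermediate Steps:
$Y = 5$ ($Y = 5 \cdot 1 = 5$)
$V{\left(x \right)} = 7 x$ ($V{\left(x \right)} = x 7 = 7 x$)
$y{\left(q \right)} = 8$
$N{\left(M,R \right)} = 8 + R$ ($N{\left(M,R \right)} = R + 8 = 8 + R$)
$- 13 N{\left(5,6 \right)} G{\left(4 \right)} = - 13 \left(8 + 6\right) 4 = \left(-13\right) 14 \cdot 4 = \left(-182\right) 4 = -728$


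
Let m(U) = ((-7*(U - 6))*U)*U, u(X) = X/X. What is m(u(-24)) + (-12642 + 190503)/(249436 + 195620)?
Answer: 5251607/148352 ≈ 35.400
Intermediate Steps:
u(X) = 1
m(U) = U²*(42 - 7*U) (m(U) = ((-7*(-6 + U))*U)*U = ((42 - 7*U)*U)*U = (U*(42 - 7*U))*U = U²*(42 - 7*U))
m(u(-24)) + (-12642 + 190503)/(249436 + 195620) = 7*1²*(6 - 1*1) + (-12642 + 190503)/(249436 + 195620) = 7*1*(6 - 1) + 177861/445056 = 7*1*5 + 177861*(1/445056) = 35 + 59287/148352 = 5251607/148352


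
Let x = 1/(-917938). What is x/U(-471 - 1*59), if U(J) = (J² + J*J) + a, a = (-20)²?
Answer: -1/516064743600 ≈ -1.9377e-12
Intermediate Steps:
a = 400
x = -1/917938 ≈ -1.0894e-6
U(J) = 400 + 2*J² (U(J) = (J² + J*J) + 400 = (J² + J²) + 400 = 2*J² + 400 = 400 + 2*J²)
x/U(-471 - 1*59) = -1/(917938*(400 + 2*(-471 - 1*59)²)) = -1/(917938*(400 + 2*(-471 - 59)²)) = -1/(917938*(400 + 2*(-530)²)) = -1/(917938*(400 + 2*280900)) = -1/(917938*(400 + 561800)) = -1/917938/562200 = -1/917938*1/562200 = -1/516064743600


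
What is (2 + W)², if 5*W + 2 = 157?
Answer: 1089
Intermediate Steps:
W = 31 (W = -⅖ + (⅕)*157 = -⅖ + 157/5 = 31)
(2 + W)² = (2 + 31)² = 33² = 1089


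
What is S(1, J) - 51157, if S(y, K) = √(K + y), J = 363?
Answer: -51157 + 2*√91 ≈ -51138.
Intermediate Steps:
S(1, J) - 51157 = √(363 + 1) - 51157 = √364 - 51157 = 2*√91 - 51157 = -51157 + 2*√91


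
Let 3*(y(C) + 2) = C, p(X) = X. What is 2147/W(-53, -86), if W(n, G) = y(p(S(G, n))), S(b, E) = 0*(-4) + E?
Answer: -6441/59 ≈ -109.17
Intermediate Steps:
S(b, E) = E (S(b, E) = 0 + E = E)
y(C) = -2 + C/3
W(n, G) = -2 + n/3
2147/W(-53, -86) = 2147/(-2 + (⅓)*(-53)) = 2147/(-2 - 53/3) = 2147/(-59/3) = 2147*(-3/59) = -6441/59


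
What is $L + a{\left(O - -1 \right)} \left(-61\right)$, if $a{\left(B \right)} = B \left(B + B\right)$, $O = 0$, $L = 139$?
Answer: $17$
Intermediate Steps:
$a{\left(B \right)} = 2 B^{2}$ ($a{\left(B \right)} = B 2 B = 2 B^{2}$)
$L + a{\left(O - -1 \right)} \left(-61\right) = 139 + 2 \left(0 - -1\right)^{2} \left(-61\right) = 139 + 2 \left(0 + 1\right)^{2} \left(-61\right) = 139 + 2 \cdot 1^{2} \left(-61\right) = 139 + 2 \cdot 1 \left(-61\right) = 139 + 2 \left(-61\right) = 139 - 122 = 17$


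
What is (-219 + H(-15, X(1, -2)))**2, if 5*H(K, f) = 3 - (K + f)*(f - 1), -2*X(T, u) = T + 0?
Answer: 19900521/400 ≈ 49751.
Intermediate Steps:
X(T, u) = -T/2 (X(T, u) = -(T + 0)/2 = -T/2)
H(K, f) = 3/5 - (-1 + f)*(K + f)/5 (H(K, f) = (3 - (K + f)*(f - 1))/5 = (3 - (K + f)*(-1 + f))/5 = (3 - (-1 + f)*(K + f))/5 = 3/5 - (-1 + f)*(K + f)/5)
(-219 + H(-15, X(1, -2)))**2 = (-219 + (3/5 - (-1/2*1)**2/5 + (1/5)*(-15) + (-1/2*1)/5 - 1/5*(-15)*(-1/2*1)))**2 = (-219 + (3/5 - (-1/2)**2/5 - 3 + (1/5)*(-1/2) - 1/5*(-15)*(-1/2)))**2 = (-219 + (3/5 - 1/5*1/4 - 3 - 1/10 - 3/2))**2 = (-219 + (3/5 - 1/20 - 3 - 1/10 - 3/2))**2 = (-219 - 81/20)**2 = (-4461/20)**2 = 19900521/400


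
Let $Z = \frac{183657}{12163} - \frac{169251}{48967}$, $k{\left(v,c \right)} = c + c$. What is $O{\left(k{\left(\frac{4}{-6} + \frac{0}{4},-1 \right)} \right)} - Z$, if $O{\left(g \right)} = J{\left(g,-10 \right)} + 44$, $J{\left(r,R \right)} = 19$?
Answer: $\frac{30587361717}{595585621} \approx 51.357$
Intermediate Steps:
$k{\left(v,c \right)} = 2 c$
$Z = \frac{6934532406}{595585621}$ ($Z = 183657 \cdot \frac{1}{12163} - \frac{169251}{48967} = \frac{183657}{12163} - \frac{169251}{48967} = \frac{6934532406}{595585621} \approx 11.643$)
$O{\left(g \right)} = 63$ ($O{\left(g \right)} = 19 + 44 = 63$)
$O{\left(k{\left(\frac{4}{-6} + \frac{0}{4},-1 \right)} \right)} - Z = 63 - \frac{6934532406}{595585621} = \frac{30587361717}{595585621}$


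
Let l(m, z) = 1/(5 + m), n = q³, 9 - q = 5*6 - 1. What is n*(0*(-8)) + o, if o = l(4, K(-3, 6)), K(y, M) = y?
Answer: ⅑ ≈ 0.11111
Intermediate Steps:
q = -20 (q = 9 - (5*6 - 1) = 9 - (30 - 1) = 9 - 1*29 = 9 - 29 = -20)
n = -8000 (n = (-20)³ = -8000)
o = ⅑ (o = 1/(5 + 4) = 1/9 = ⅑ ≈ 0.11111)
n*(0*(-8)) + o = -0*(-8) + ⅑ = -8000*0 + ⅑ = 0 + ⅑ = ⅑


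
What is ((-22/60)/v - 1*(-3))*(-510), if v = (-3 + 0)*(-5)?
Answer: -22763/15 ≈ -1517.5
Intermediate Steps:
v = 15 (v = -3*(-5) = 15)
((-22/60)/v - 1*(-3))*(-510) = (-22/60/15 - 1*(-3))*(-510) = (-22*1/60*(1/15) + 3)*(-510) = (-11/30*1/15 + 3)*(-510) = (-11/450 + 3)*(-510) = (1339/450)*(-510) = -22763/15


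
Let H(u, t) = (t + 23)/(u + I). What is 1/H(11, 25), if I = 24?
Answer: 35/48 ≈ 0.72917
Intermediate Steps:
H(u, t) = (23 + t)/(24 + u) (H(u, t) = (t + 23)/(u + 24) = (23 + t)/(24 + u))
1/H(11, 25) = 1/((23 + 25)/(24 + 11)) = 1/(48/35) = 35/48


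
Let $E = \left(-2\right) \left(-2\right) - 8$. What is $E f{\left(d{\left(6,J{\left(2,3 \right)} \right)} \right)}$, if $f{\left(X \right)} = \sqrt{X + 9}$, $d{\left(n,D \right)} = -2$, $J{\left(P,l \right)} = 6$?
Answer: $- 4 \sqrt{7} \approx -10.583$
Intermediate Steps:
$f{\left(X \right)} = \sqrt{9 + X}$
$E = -4$ ($E = 4 - 8 = -4$)
$E f{\left(d{\left(6,J{\left(2,3 \right)} \right)} \right)} = - 4 \sqrt{9 - 2} = - 4 \sqrt{7}$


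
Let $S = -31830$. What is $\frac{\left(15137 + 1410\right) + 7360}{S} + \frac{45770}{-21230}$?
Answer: $- \frac{65480157}{22525030} \approx -2.907$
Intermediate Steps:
$\frac{\left(15137 + 1410\right) + 7360}{S} + \frac{45770}{-21230} = \frac{\left(15137 + 1410\right) + 7360}{-31830} + \frac{45770}{-21230} = \left(16547 + 7360\right) \left(- \frac{1}{31830}\right) + 45770 \left(- \frac{1}{21230}\right) = 23907 \left(- \frac{1}{31830}\right) - \frac{4577}{2123} = - \frac{7969}{10610} - \frac{4577}{2123} = - \frac{65480157}{22525030}$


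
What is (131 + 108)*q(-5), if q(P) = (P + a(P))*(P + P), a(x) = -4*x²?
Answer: 250950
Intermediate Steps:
q(P) = 2*P*(P - 4*P²) (q(P) = (P - 4*P²)*(P + P) = (P - 4*P²)*(2*P) = 2*P*(P - 4*P²))
(131 + 108)*q(-5) = (131 + 108)*((-5)²*(2 - 8*(-5))) = 239*(25*(2 + 40)) = 239*(25*42) = 239*1050 = 250950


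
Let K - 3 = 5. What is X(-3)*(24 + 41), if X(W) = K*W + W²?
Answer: -975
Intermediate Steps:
K = 8 (K = 3 + 5 = 8)
X(W) = W² + 8*W (X(W) = 8*W + W² = W² + 8*W)
X(-3)*(24 + 41) = (-3*(8 - 3))*(24 + 41) = -3*5*65 = -15*65 = -975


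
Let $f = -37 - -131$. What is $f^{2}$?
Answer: $8836$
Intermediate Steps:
$f = 94$ ($f = -37 + 131 = 94$)
$f^{2} = 94^{2} = 8836$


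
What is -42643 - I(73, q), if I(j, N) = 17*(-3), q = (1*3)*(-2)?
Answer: -42592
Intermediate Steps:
q = -6 (q = 3*(-2) = -6)
I(j, N) = -51
-42643 - I(73, q) = -42643 - 1*(-51) = -42643 + 51 = -42592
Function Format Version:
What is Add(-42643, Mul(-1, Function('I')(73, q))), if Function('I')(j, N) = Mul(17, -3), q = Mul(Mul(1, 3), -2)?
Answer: -42592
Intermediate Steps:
q = -6 (q = Mul(3, -2) = -6)
Function('I')(j, N) = -51
Add(-42643, Mul(-1, Function('I')(73, q))) = Add(-42643, Mul(-1, -51)) = Add(-42643, 51) = -42592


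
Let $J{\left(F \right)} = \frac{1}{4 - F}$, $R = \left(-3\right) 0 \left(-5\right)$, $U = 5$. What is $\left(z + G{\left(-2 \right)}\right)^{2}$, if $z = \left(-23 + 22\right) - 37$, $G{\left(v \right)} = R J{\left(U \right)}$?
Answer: $1444$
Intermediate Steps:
$R = 0$ ($R = 0 \left(-5\right) = 0$)
$G{\left(v \right)} = 0$ ($G{\left(v \right)} = 0 \left(- \frac{1}{-4 + 5}\right) = 0 \left(- 1^{-1}\right) = 0 \left(\left(-1\right) 1\right) = 0 \left(-1\right) = 0$)
$z = -38$ ($z = -1 - 37 = -38$)
$\left(z + G{\left(-2 \right)}\right)^{2} = \left(-38 + 0\right)^{2} = \left(-38\right)^{2} = 1444$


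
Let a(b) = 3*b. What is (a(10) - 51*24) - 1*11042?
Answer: -12236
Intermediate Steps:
(a(10) - 51*24) - 1*11042 = (3*10 - 51*24) - 1*11042 = (30 - 1224) - 11042 = -1194 - 11042 = -12236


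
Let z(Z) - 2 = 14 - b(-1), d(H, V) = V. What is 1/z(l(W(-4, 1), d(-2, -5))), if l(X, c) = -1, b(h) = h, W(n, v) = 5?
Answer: 1/17 ≈ 0.058824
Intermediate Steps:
z(Z) = 17 (z(Z) = 2 + (14 - 1*(-1)) = 2 + (14 + 1) = 2 + 15 = 17)
1/z(l(W(-4, 1), d(-2, -5))) = 1/17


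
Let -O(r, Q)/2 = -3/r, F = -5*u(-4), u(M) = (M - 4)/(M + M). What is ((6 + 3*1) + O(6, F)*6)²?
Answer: 225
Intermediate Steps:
u(M) = (-4 + M)/(2*M) (u(M) = (-4 + M)/((2*M)) = (-4 + M)*(1/(2*M)) = (-4 + M)/(2*M))
F = -5 (F = -5*(-4 - 4)/(2*(-4)) = -5*(-1)*(-8)/(2*4) = -5*1 = -5)
O(r, Q) = 6/r (O(r, Q) = -(-6)/r = 6/r)
((6 + 3*1) + O(6, F)*6)² = ((6 + 3*1) + (6/6)*6)² = ((6 + 3) + (6*(⅙))*6)² = (9 + 1*6)² = (9 + 6)² = 15² = 225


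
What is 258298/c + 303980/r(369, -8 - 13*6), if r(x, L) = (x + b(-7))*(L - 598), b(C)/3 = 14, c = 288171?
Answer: -138744941/750109113 ≈ -0.18497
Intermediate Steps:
b(C) = 42 (b(C) = 3*14 = 42)
r(x, L) = (-598 + L)*(42 + x) (r(x, L) = (x + 42)*(L - 598) = (42 + x)*(-598 + L) = (-598 + L)*(42 + x))
258298/c + 303980/r(369, -8 - 13*6) = 258298/288171 + 303980/(-25116 - 598*369 + 42*(-8 - 13*6) + (-8 - 13*6)*369) = 258298*(1/288171) + 303980/(-25116 - 220662 + 42*(-8 - 78) + (-8 - 78)*369) = 258298/288171 + 303980/(-25116 - 220662 + 42*(-86) - 86*369) = 258298/288171 + 303980/(-25116 - 220662 - 3612 - 31734) = 258298/288171 + 303980/(-281124) = 258298/288171 + 303980*(-1/281124) = 258298/288171 - 75995/70281 = -138744941/750109113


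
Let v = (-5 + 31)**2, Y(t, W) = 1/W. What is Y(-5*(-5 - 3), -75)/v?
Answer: -1/50700 ≈ -1.9724e-5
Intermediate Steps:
v = 676 (v = 26**2 = 676)
Y(-5*(-5 - 3), -75)/v = 1/(-75*676) = -1/75*1/676 = -1/50700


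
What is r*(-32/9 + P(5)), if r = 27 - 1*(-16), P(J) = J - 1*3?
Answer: -602/9 ≈ -66.889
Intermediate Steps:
P(J) = -3 + J (P(J) = J - 3 = -3 + J)
r = 43 (r = 27 + 16 = 43)
r*(-32/9 + P(5)) = 43*(-32/9 + (-3 + 5)) = 43*(-32*⅑ + 2) = 43*(-32/9 + 2) = 43*(-14/9) = -602/9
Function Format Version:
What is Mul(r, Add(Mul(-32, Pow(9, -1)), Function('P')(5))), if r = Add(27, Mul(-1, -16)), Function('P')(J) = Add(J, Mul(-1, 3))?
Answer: Rational(-602, 9) ≈ -66.889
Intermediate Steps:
Function('P')(J) = Add(-3, J) (Function('P')(J) = Add(J, -3) = Add(-3, J))
r = 43 (r = Add(27, 16) = 43)
Mul(r, Add(Mul(-32, Pow(9, -1)), Function('P')(5))) = Mul(43, Add(Mul(-32, Pow(9, -1)), Add(-3, 5))) = Mul(43, Add(Mul(-32, Rational(1, 9)), 2)) = Mul(43, Add(Rational(-32, 9), 2)) = Mul(43, Rational(-14, 9)) = Rational(-602, 9)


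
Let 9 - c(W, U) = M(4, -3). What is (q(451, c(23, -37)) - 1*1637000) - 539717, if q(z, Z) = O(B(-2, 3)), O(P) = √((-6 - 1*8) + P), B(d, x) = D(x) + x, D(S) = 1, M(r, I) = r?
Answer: -2176717 + I*√10 ≈ -2.1767e+6 + 3.1623*I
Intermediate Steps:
c(W, U) = 5 (c(W, U) = 9 - 1*4 = 9 - 4 = 5)
B(d, x) = 1 + x
O(P) = √(-14 + P) (O(P) = √((-6 - 8) + P) = √(-14 + P))
q(z, Z) = I*√10 (q(z, Z) = √(-14 + (1 + 3)) = √(-14 + 4) = √(-10) = I*√10)
(q(451, c(23, -37)) - 1*1637000) - 539717 = (I*√10 - 1*1637000) - 539717 = (I*√10 - 1637000) - 539717 = (-1637000 + I*√10) - 539717 = -2176717 + I*√10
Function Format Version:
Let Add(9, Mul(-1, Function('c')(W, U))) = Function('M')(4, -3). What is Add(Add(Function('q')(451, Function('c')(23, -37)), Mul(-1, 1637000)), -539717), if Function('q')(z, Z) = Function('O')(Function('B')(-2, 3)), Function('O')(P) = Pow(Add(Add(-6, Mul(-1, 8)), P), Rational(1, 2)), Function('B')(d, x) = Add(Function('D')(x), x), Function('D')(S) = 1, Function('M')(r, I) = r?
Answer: Add(-2176717, Mul(I, Pow(10, Rational(1, 2)))) ≈ Add(-2.1767e+6, Mul(3.1623, I))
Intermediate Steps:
Function('c')(W, U) = 5 (Function('c')(W, U) = Add(9, Mul(-1, 4)) = Add(9, -4) = 5)
Function('B')(d, x) = Add(1, x)
Function('O')(P) = Pow(Add(-14, P), Rational(1, 2)) (Function('O')(P) = Pow(Add(Add(-6, -8), P), Rational(1, 2)) = Pow(Add(-14, P), Rational(1, 2)))
Function('q')(z, Z) = Mul(I, Pow(10, Rational(1, 2))) (Function('q')(z, Z) = Pow(Add(-14, Add(1, 3)), Rational(1, 2)) = Pow(Add(-14, 4), Rational(1, 2)) = Pow(-10, Rational(1, 2)) = Mul(I, Pow(10, Rational(1, 2))))
Add(Add(Function('q')(451, Function('c')(23, -37)), Mul(-1, 1637000)), -539717) = Add(Add(Mul(I, Pow(10, Rational(1, 2))), Mul(-1, 1637000)), -539717) = Add(Add(Mul(I, Pow(10, Rational(1, 2))), -1637000), -539717) = Add(Add(-1637000, Mul(I, Pow(10, Rational(1, 2)))), -539717) = Add(-2176717, Mul(I, Pow(10, Rational(1, 2))))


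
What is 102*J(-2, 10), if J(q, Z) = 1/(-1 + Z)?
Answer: 34/3 ≈ 11.333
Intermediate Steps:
102*J(-2, 10) = 102/(-1 + 10) = 102/9 = 102*(⅑) = 34/3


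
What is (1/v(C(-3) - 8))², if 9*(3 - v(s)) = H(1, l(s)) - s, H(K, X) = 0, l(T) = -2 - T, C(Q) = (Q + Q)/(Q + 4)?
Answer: 81/169 ≈ 0.47929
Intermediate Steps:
C(Q) = 2*Q/(4 + Q) (C(Q) = (2*Q)/(4 + Q) = 2*Q/(4 + Q))
v(s) = 3 + s/9 (v(s) = 3 - (0 - s)/9 = 3 - (-1)*s/9 = 3 + s/9)
(1/v(C(-3) - 8))² = (1/(3 + (2*(-3)/(4 - 3) - 8)/9))² = (1/(3 + (2*(-3)/1 - 8)/9))² = (1/(3 + (2*(-3)*1 - 8)/9))² = (1/(3 + (-6 - 8)/9))² = (1/(3 + (⅑)*(-14)))² = (1/(3 - 14/9))² = (1/(13/9))² = (9/13)² = 81/169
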